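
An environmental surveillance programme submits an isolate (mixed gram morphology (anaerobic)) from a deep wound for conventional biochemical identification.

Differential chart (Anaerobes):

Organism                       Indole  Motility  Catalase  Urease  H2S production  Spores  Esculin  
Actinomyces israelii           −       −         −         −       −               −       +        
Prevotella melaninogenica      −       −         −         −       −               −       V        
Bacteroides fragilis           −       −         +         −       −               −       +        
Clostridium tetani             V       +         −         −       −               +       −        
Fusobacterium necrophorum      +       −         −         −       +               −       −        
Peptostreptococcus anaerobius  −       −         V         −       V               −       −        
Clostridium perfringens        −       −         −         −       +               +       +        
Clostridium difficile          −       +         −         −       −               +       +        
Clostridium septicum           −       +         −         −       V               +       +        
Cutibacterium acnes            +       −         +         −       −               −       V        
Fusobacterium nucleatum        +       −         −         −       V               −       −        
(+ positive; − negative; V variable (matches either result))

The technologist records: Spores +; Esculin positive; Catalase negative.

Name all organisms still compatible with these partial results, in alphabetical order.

Clostridium difficile, Clostridium perfringens, Clostridium septicum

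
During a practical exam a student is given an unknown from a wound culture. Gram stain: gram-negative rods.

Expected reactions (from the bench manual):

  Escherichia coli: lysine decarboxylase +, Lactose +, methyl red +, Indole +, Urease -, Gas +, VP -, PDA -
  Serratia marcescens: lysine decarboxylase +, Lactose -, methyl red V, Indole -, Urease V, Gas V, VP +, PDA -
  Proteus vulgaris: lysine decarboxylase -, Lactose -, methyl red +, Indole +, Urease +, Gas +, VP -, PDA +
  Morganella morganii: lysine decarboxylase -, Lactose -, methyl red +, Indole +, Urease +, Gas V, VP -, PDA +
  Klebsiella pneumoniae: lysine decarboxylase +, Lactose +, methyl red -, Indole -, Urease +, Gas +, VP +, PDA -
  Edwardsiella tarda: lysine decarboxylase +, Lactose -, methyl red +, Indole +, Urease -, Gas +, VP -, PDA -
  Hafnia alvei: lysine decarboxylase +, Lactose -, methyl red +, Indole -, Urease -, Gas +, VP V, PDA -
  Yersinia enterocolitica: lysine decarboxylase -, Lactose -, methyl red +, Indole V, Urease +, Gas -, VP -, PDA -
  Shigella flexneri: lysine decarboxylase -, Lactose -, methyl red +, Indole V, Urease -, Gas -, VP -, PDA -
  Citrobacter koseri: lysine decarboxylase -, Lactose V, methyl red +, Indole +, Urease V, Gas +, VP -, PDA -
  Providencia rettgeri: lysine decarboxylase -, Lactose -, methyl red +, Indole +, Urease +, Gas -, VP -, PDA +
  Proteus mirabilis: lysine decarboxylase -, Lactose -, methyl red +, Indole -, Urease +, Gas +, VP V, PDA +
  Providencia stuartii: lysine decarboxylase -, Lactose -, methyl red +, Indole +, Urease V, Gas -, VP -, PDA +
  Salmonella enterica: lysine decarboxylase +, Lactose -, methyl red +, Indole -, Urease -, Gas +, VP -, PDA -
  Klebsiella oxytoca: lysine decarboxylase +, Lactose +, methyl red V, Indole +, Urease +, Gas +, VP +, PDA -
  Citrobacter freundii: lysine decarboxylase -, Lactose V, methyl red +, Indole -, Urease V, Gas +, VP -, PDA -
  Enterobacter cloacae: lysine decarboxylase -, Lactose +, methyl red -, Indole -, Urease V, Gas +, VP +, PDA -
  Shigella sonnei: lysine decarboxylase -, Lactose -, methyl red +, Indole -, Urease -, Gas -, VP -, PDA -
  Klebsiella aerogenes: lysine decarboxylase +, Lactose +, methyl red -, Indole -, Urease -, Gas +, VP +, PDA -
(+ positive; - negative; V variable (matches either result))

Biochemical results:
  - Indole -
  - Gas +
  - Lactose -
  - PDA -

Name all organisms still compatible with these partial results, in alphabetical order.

PDA -: excludes 5 organisms — 14 left.
Gas +: excludes Yersinia enterocolitica, Shigella flexneri, Shigella sonnei — 11 left.
Lactose -: excludes 5 organisms — 6 left.
Indole -: excludes Edwardsiella tarda, Citrobacter koseri — 4 left.

Citrobacter freundii, Hafnia alvei, Salmonella enterica, Serratia marcescens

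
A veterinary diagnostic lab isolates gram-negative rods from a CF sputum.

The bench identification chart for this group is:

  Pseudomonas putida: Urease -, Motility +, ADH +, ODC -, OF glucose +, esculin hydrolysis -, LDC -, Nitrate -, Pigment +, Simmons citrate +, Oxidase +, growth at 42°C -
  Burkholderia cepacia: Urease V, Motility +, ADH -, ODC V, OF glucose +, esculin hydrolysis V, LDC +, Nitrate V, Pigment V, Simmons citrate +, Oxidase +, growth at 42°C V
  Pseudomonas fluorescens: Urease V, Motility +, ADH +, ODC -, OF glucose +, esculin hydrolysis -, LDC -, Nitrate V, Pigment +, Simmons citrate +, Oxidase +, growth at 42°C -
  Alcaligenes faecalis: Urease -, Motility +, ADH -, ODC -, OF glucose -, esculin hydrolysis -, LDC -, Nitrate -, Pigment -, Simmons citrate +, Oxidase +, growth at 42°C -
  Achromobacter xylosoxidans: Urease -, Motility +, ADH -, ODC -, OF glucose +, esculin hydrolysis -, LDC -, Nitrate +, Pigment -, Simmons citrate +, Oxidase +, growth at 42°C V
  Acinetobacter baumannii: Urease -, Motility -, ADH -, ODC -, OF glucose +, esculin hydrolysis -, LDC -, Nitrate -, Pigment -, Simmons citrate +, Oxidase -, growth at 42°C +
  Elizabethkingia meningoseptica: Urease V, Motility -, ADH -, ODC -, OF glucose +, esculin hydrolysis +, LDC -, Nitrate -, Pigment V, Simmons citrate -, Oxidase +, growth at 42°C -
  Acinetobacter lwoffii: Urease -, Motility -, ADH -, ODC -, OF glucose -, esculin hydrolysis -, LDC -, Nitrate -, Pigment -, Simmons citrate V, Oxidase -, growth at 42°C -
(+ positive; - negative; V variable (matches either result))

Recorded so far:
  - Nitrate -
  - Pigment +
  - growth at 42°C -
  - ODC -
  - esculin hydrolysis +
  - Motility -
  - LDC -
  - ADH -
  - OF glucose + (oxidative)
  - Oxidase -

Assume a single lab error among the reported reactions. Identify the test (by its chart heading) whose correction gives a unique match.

As reported, no row in the chart matches all 10 reactions.
Reversing OF glucose → still no organism matches.
Reversing Motility → still no organism matches.
Reversing growth at 42°C → still no organism matches.
Reversing esculin hydrolysis → still no organism matches.
Reversing ADH → still no organism matches.
Reversing ODC → still no organism matches.
Reversing Pigment → still no organism matches.
Reversing Nitrate → still no organism matches.
Reversing Oxidase (to +) → unique match: Elizabethkingia meningoseptica.
Reversing LDC → still no organism matches.

Oxidase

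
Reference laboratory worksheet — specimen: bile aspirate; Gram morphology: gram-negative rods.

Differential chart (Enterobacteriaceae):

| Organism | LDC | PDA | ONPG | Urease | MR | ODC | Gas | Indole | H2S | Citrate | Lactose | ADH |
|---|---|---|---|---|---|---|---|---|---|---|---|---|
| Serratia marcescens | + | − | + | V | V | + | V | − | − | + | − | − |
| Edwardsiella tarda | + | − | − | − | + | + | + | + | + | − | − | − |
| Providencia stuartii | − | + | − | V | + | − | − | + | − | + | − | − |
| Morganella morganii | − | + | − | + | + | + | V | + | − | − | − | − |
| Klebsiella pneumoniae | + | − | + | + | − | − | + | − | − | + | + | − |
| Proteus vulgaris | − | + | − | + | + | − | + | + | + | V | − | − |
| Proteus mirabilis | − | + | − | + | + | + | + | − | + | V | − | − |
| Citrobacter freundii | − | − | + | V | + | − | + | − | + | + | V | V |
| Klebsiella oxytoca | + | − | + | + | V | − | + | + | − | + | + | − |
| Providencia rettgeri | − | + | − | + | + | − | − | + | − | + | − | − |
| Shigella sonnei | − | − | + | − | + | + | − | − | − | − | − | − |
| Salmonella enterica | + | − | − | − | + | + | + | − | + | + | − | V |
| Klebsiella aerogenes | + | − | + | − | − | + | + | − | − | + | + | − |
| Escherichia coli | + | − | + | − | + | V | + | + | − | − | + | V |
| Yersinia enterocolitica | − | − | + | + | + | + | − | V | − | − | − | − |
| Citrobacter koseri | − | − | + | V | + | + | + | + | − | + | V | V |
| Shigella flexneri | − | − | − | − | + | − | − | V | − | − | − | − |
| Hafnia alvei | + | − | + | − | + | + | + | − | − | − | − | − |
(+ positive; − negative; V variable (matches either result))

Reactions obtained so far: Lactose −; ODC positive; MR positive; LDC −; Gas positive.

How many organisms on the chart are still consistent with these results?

3

Gas +: excludes 5 organisms — 13 left.
MR +: excludes Klebsiella pneumoniae, Klebsiella aerogenes — 11 left.
ODC +: excludes Proteus vulgaris, Citrobacter freundii, Klebsiella oxytoca — 8 left.
Lactose −: excludes Escherichia coli — 7 left.
LDC −: excludes Serratia marcescens, Edwardsiella tarda, Salmonella enterica, Hafnia alvei — 3 left.
Still consistent: Citrobacter koseri, Morganella morganii, Proteus mirabilis.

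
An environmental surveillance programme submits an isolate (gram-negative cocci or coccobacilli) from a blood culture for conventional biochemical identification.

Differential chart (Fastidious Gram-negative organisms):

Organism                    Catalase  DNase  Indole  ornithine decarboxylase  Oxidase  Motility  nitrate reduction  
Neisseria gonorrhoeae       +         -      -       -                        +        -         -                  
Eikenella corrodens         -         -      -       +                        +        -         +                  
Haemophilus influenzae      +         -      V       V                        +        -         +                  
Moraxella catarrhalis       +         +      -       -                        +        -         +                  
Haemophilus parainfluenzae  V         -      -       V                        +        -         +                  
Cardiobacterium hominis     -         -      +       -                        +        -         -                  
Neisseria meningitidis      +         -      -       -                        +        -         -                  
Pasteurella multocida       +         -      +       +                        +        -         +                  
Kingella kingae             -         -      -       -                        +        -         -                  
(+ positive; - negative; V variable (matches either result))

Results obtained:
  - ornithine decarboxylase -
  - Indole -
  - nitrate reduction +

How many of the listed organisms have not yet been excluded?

3

Indole -: excludes Cardiobacterium hominis, Pasteurella multocida — 7 left.
nitrate reduction +: excludes Neisseria gonorrhoeae, Neisseria meningitidis, Kingella kingae — 4 left.
ornithine decarboxylase -: excludes Eikenella corrodens — 3 left.
Still consistent: Haemophilus influenzae, Haemophilus parainfluenzae, Moraxella catarrhalis.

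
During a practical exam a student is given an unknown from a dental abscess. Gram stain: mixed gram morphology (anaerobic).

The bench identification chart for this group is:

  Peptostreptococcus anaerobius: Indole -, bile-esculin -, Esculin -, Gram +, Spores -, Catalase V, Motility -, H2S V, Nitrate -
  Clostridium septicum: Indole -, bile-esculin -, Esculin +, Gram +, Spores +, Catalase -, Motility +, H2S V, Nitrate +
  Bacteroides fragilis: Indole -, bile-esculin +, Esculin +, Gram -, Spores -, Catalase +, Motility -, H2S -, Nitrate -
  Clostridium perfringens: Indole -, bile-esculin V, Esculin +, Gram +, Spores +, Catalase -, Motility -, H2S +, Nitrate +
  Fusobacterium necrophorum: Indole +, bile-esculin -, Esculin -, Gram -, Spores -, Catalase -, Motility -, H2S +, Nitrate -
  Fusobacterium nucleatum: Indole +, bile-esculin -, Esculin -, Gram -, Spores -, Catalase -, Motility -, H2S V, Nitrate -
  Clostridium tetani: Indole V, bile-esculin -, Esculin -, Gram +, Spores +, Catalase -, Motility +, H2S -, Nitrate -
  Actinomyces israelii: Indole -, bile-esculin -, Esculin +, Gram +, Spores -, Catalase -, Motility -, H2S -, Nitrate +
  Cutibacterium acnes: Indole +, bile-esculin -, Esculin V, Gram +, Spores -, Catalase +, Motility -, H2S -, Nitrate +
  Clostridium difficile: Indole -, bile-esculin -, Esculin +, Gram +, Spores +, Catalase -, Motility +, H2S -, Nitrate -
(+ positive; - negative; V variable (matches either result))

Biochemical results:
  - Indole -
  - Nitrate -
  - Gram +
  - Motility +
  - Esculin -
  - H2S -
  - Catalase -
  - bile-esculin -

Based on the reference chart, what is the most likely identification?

Clostridium tetani

Indole -: excludes Fusobacterium necrophorum, Fusobacterium nucleatum, Cutibacterium acnes — 7 left.
Gram +: excludes Bacteroides fragilis — 6 left.
Nitrate -: excludes Clostridium septicum, Clostridium perfringens, Actinomyces israelii — 3 left.
H2S -: all 3 remaining candidates are consistent.
Motility +: excludes Peptostreptococcus anaerobius — 2 left.
bile-esculin -: all 2 remaining candidates are consistent.
Esculin -: excludes Clostridium difficile — 1 left.
Catalase -: the one remaining candidate is consistent.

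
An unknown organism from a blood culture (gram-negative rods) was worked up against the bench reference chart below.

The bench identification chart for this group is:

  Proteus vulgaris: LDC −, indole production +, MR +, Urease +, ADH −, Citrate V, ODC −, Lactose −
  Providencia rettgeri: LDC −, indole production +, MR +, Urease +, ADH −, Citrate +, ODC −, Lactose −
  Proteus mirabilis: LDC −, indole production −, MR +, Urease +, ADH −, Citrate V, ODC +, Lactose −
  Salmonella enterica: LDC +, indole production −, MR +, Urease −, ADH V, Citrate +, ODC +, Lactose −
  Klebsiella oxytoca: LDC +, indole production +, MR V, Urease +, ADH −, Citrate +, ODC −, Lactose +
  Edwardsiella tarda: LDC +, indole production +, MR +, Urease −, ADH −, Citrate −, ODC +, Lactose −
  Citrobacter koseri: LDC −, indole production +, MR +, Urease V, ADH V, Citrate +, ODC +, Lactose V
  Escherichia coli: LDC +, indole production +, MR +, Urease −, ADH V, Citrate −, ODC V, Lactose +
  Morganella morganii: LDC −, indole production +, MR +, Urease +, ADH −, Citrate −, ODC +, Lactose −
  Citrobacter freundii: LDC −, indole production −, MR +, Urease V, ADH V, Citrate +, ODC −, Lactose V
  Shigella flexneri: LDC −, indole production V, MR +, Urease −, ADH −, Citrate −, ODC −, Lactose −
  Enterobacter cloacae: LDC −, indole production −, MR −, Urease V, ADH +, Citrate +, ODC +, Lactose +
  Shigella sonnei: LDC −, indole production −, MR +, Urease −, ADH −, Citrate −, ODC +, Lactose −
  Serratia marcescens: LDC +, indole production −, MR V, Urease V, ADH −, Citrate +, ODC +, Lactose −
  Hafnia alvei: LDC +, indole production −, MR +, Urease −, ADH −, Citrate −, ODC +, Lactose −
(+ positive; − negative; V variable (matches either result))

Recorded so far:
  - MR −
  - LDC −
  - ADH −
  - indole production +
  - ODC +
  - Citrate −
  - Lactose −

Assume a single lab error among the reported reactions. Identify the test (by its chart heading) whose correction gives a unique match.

MR

As reported, no row in the chart matches all 7 reactions.
Reversing Citrate → still no organism matches.
Reversing LDC → still no organism matches.
Reversing Lactose → still no organism matches.
Reversing ADH → still no organism matches.
Reversing ODC → still no organism matches.
Reversing MR (to +) → unique match: Morganella morganii.
Reversing indole production → still no organism matches.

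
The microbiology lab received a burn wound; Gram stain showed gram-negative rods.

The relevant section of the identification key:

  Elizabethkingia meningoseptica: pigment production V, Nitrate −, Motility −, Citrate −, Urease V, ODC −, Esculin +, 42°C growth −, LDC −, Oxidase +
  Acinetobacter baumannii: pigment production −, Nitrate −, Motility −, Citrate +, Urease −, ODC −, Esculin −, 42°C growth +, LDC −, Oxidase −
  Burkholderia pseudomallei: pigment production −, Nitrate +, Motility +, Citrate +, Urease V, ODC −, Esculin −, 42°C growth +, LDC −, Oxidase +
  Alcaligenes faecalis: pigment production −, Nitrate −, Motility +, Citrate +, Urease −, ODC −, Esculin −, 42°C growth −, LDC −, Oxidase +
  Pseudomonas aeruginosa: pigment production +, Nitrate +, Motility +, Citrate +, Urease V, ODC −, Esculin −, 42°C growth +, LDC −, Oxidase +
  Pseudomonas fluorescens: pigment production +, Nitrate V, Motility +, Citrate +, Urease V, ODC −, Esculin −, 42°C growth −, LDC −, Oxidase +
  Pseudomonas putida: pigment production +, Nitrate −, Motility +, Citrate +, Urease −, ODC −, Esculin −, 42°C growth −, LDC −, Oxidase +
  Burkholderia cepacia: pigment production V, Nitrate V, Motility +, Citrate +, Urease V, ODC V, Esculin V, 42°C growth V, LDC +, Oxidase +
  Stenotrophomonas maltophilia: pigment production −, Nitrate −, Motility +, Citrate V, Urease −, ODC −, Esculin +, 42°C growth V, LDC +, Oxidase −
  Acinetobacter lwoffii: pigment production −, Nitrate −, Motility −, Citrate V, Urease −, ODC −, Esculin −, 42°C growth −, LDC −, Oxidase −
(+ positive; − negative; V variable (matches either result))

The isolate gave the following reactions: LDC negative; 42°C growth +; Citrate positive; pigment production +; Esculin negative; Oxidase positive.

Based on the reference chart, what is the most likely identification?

Pseudomonas aeruginosa

42°C growth +: excludes 5 organisms — 5 left.
pigment production +: excludes Acinetobacter baumannii, Burkholderia pseudomallei, Stenotrophomonas maltophilia — 2 left.
Citrate +: all 2 remaining candidates are consistent.
LDC −: excludes Burkholderia cepacia — 1 left.
Oxidase +: the one remaining candidate is consistent.
Esculin −: the one remaining candidate is consistent.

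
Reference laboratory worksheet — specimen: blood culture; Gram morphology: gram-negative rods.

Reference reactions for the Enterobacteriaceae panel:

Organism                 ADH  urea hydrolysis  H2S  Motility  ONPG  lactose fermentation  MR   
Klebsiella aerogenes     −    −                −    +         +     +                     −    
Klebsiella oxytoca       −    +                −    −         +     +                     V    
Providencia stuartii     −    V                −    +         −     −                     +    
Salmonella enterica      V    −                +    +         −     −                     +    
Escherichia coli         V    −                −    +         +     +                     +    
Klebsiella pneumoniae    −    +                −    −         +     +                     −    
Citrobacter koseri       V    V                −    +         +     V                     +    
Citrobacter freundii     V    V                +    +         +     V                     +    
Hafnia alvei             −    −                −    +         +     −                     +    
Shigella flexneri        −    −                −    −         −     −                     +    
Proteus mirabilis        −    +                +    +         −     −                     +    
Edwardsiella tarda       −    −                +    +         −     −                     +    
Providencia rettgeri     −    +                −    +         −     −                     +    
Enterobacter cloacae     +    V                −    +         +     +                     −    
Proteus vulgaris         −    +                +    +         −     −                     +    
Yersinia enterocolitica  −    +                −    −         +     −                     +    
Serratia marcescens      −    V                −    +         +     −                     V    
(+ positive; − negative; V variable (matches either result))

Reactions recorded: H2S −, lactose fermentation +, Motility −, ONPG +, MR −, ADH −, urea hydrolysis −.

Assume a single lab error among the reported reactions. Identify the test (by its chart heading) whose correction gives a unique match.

As reported, no row in the chart matches all 7 reactions.
Reversing Motility (to +) → unique match: Klebsiella aerogenes.
Reversing H2S → still no organism matches.
Reversing urea hydrolysis → 2 organisms match (not unique).
Reversing MR → still no organism matches.
Reversing lactose fermentation → still no organism matches.
Reversing ADH → still no organism matches.
Reversing ONPG → still no organism matches.

Motility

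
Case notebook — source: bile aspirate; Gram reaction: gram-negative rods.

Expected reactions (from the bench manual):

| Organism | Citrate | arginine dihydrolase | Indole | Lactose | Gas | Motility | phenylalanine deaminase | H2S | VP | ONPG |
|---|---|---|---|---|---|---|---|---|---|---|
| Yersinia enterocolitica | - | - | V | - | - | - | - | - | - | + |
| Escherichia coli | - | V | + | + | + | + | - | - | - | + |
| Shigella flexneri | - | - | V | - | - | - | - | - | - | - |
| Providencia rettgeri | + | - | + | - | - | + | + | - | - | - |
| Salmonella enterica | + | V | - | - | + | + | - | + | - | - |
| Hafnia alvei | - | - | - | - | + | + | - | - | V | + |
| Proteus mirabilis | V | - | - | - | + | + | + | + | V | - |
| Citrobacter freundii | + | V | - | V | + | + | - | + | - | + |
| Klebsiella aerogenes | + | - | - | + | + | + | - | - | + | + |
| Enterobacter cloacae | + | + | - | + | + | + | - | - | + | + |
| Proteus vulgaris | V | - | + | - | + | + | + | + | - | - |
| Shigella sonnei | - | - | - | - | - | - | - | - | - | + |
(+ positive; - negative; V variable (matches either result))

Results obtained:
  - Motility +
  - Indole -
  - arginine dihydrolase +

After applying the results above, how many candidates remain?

Motility +: excludes Yersinia enterocolitica, Shigella flexneri, Shigella sonnei — 9 left.
arginine dihydrolase +: excludes 5 organisms — 4 left.
Indole -: excludes Escherichia coli — 3 left.
Still consistent: Citrobacter freundii, Enterobacter cloacae, Salmonella enterica.

3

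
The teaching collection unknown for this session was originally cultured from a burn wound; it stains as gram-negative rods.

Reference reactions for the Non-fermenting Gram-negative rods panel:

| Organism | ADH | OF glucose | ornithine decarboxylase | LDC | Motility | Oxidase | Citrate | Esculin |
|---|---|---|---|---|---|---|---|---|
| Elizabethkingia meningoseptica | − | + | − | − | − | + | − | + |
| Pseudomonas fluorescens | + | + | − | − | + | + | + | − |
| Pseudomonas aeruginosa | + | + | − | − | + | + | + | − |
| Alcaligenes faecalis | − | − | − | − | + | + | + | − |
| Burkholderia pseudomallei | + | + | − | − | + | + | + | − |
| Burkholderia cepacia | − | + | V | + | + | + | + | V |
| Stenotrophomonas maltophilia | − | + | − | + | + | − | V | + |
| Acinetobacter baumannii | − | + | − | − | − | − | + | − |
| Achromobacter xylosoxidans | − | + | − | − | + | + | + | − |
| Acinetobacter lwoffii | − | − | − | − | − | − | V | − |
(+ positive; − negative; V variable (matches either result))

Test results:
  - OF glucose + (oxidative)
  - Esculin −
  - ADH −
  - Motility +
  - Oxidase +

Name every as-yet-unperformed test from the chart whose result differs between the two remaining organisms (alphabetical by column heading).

LDC

ADH −: excludes Pseudomonas fluorescens, Pseudomonas aeruginosa, Burkholderia pseudomallei — 7 left.
Motility +: excludes Elizabethkingia meningoseptica, Acinetobacter baumannii, Acinetobacter lwoffii — 4 left.
Oxidase +: excludes Stenotrophomonas maltophilia — 3 left.
Esculin −: all 3 remaining candidates are consistent.
OF glucose +: excludes Alcaligenes faecalis — 2 left.
Two candidates remain: Achromobacter xylosoxidans and Burkholderia cepacia.
  ornithine decarboxylase: − vs V — variable for at least one, does not separate.
  LDC: Achromobacter xylosoxidans −, Burkholderia cepacia + — discriminates.
  Citrate: + vs + — same for both, does not separate.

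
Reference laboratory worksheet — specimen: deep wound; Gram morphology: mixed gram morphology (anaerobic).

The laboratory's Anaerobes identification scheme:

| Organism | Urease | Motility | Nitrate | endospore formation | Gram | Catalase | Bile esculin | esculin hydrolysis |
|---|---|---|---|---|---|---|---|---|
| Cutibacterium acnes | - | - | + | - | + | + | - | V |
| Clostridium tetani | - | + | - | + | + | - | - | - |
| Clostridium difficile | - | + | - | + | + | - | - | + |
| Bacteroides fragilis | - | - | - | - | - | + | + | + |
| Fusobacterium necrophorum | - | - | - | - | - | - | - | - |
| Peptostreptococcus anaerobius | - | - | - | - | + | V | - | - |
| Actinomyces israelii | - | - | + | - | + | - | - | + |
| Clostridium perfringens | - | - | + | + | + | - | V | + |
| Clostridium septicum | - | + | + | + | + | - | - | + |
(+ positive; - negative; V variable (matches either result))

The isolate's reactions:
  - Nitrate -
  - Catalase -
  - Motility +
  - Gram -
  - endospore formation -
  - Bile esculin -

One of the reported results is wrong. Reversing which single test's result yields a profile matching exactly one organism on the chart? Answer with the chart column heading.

Motility

As reported, no row in the chart matches all 6 reactions.
Reversing Motility (to -) → unique match: Fusobacterium necrophorum.
Reversing Catalase → still no organism matches.
Reversing endospore formation → still no organism matches.
Reversing Gram → still no organism matches.
Reversing Nitrate → still no organism matches.
Reversing Bile esculin → still no organism matches.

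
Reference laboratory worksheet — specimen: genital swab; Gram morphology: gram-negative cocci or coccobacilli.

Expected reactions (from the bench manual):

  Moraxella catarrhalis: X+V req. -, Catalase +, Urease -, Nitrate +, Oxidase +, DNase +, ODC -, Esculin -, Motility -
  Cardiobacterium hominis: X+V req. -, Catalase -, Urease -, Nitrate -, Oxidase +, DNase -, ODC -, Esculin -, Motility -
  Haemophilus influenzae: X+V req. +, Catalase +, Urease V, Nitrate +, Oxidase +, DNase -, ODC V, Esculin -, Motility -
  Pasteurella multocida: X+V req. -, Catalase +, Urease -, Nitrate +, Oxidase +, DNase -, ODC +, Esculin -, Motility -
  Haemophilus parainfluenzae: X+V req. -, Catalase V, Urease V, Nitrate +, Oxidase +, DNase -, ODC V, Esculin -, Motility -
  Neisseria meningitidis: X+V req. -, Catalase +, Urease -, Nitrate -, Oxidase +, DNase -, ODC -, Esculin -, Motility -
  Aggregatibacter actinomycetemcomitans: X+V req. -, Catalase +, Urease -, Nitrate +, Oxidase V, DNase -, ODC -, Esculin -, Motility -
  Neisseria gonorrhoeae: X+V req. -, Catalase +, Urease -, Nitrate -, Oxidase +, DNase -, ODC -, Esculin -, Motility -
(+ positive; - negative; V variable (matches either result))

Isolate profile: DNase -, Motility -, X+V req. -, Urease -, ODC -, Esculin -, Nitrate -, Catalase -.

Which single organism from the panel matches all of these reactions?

Cardiobacterium hominis

Esculin -: all 8 remaining candidates are consistent.
X+V req. -: excludes Haemophilus influenzae — 7 left.
Urease -: all 7 remaining candidates are consistent.
DNase -: excludes Moraxella catarrhalis — 6 left.
Nitrate -: excludes Pasteurella multocida, Haemophilus parainfluenzae, Aggregatibacter actinomycetemcomitans — 3 left.
ODC -: all 3 remaining candidates are consistent.
Catalase -: excludes Neisseria meningitidis, Neisseria gonorrhoeae — 1 left.
Motility -: the one remaining candidate is consistent.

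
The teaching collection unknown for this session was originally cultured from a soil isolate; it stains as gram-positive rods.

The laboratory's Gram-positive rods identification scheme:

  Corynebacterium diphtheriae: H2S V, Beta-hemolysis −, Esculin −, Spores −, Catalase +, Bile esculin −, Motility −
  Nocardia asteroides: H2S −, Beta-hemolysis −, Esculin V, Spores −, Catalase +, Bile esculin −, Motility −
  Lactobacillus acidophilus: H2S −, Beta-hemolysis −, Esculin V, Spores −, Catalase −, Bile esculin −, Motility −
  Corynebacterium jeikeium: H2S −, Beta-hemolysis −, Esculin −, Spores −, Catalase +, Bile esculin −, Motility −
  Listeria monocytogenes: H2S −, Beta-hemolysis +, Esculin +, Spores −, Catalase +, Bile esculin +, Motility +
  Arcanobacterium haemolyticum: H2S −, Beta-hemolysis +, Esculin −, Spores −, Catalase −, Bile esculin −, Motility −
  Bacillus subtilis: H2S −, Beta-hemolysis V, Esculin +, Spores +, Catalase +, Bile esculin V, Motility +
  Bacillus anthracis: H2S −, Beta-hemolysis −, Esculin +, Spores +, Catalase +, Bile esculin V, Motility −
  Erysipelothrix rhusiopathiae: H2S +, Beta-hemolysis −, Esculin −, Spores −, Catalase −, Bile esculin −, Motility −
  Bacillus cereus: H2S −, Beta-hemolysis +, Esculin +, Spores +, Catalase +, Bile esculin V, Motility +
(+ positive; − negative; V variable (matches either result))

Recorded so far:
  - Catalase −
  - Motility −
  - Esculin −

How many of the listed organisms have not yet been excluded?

3

Catalase −: excludes 7 organisms — 3 left.
Esculin −: all 3 remaining candidates are consistent.
Motility −: all 3 remaining candidates are consistent.
Still consistent: Arcanobacterium haemolyticum, Erysipelothrix rhusiopathiae, Lactobacillus acidophilus.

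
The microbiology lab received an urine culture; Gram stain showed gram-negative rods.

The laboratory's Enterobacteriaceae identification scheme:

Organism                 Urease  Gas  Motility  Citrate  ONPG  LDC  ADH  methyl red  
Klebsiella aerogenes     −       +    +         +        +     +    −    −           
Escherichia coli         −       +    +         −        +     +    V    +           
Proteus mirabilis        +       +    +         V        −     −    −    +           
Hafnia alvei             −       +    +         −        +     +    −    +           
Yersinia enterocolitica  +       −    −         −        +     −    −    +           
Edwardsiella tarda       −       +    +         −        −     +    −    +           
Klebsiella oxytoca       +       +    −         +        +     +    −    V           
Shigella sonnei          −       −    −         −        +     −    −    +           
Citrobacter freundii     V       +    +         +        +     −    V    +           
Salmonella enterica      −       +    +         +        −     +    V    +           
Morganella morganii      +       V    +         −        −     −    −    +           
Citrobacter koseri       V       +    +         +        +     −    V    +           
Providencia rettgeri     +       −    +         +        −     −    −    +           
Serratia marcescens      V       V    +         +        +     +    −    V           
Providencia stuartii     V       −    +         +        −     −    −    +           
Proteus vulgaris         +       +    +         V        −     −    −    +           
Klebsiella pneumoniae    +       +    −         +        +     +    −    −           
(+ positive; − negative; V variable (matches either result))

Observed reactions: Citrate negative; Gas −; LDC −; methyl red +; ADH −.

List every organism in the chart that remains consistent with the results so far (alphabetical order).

Morganella morganii, Shigella sonnei, Yersinia enterocolitica

LDC −: excludes 8 organisms — 9 left.
ADH −: all 9 remaining candidates are consistent.
methyl red +: all 9 remaining candidates are consistent.
Gas −: excludes Proteus mirabilis, Citrobacter freundii, Citrobacter koseri, Proteus vulgaris — 5 left.
Citrate −: excludes Providencia rettgeri, Providencia stuartii — 3 left.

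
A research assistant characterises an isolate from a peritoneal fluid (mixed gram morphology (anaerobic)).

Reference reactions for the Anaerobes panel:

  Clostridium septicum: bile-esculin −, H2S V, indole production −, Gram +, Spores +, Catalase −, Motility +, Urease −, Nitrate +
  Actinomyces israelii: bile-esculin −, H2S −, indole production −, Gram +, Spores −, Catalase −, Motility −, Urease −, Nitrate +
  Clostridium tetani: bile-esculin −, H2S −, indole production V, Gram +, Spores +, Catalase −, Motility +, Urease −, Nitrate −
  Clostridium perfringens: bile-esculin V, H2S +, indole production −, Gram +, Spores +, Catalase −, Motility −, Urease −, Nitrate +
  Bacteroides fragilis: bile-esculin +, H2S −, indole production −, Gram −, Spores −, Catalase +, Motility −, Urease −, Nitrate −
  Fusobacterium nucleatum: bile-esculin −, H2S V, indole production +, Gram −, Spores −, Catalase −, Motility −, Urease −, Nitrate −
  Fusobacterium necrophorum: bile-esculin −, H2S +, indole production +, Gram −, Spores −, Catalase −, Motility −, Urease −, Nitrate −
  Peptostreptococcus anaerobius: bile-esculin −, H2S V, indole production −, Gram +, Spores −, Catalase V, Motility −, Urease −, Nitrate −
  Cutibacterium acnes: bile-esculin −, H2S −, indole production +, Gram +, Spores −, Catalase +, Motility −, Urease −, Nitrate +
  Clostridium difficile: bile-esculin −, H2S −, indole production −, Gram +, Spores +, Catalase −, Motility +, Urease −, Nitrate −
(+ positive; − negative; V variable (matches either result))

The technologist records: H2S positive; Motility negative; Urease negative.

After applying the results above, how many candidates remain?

Motility −: excludes Clostridium septicum, Clostridium tetani, Clostridium difficile — 7 left.
Urease −: all 7 remaining candidates are consistent.
H2S +: excludes Actinomyces israelii, Bacteroides fragilis, Cutibacterium acnes — 4 left.
Still consistent: Clostridium perfringens, Fusobacterium necrophorum, Fusobacterium nucleatum, Peptostreptococcus anaerobius.

4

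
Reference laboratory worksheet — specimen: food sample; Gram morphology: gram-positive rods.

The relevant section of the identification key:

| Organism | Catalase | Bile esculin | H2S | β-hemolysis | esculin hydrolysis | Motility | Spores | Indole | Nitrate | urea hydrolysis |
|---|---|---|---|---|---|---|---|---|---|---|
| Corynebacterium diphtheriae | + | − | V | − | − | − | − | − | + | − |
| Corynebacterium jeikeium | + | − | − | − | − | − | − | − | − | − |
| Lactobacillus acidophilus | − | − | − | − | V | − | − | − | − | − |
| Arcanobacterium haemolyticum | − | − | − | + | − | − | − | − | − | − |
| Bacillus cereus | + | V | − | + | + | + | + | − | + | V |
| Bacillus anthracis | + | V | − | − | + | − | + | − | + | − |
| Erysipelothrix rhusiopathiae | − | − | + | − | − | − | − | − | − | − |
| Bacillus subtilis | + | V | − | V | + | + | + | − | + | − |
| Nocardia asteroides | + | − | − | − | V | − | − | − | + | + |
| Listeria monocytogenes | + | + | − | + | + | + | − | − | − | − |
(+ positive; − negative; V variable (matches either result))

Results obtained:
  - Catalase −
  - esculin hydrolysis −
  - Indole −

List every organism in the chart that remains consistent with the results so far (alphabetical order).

Arcanobacterium haemolyticum, Erysipelothrix rhusiopathiae, Lactobacillus acidophilus

Catalase −: excludes 7 organisms — 3 left.
esculin hydrolysis −: all 3 remaining candidates are consistent.
Indole −: all 3 remaining candidates are consistent.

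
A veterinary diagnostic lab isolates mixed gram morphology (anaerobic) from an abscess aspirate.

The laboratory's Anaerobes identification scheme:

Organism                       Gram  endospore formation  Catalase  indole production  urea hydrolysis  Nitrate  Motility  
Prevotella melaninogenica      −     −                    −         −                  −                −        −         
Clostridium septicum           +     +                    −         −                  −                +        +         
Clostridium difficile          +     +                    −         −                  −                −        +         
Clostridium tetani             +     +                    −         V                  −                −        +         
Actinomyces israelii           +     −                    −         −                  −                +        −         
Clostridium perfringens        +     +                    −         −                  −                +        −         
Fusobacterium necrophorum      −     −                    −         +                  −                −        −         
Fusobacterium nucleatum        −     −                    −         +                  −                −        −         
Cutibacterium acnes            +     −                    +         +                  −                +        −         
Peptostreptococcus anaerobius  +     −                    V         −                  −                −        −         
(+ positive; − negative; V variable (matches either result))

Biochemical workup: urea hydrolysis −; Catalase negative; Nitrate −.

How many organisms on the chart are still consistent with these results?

6

urea hydrolysis −: all 10 remaining candidates are consistent.
Nitrate −: excludes Clostridium septicum, Actinomyces israelii, Clostridium perfringens, Cutibacterium acnes — 6 left.
Catalase −: all 6 remaining candidates are consistent.
Still consistent: Clostridium difficile, Clostridium tetani, Fusobacterium necrophorum, Fusobacterium nucleatum, Peptostreptococcus anaerobius, Prevotella melaninogenica.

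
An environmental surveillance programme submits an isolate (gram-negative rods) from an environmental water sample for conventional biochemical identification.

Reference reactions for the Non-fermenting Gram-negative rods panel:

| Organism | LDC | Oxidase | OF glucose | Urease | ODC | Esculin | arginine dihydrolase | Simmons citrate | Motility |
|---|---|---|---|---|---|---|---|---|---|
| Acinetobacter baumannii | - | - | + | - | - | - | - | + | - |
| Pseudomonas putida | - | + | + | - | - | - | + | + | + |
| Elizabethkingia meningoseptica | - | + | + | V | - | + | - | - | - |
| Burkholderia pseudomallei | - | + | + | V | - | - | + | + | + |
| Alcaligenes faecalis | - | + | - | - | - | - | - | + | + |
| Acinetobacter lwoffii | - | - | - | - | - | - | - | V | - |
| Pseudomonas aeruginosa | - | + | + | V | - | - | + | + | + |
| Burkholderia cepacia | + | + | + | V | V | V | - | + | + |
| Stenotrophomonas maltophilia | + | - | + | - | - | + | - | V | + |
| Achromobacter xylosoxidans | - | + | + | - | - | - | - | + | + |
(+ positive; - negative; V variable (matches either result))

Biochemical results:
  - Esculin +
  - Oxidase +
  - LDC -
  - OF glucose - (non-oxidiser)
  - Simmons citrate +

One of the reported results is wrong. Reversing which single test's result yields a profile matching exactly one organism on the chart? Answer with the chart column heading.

Esculin

As reported, no row in the chart matches all 5 reactions.
Reversing OF glucose → still no organism matches.
Reversing LDC → still no organism matches.
Reversing Oxidase → still no organism matches.
Reversing Simmons citrate → still no organism matches.
Reversing Esculin (to -) → unique match: Alcaligenes faecalis.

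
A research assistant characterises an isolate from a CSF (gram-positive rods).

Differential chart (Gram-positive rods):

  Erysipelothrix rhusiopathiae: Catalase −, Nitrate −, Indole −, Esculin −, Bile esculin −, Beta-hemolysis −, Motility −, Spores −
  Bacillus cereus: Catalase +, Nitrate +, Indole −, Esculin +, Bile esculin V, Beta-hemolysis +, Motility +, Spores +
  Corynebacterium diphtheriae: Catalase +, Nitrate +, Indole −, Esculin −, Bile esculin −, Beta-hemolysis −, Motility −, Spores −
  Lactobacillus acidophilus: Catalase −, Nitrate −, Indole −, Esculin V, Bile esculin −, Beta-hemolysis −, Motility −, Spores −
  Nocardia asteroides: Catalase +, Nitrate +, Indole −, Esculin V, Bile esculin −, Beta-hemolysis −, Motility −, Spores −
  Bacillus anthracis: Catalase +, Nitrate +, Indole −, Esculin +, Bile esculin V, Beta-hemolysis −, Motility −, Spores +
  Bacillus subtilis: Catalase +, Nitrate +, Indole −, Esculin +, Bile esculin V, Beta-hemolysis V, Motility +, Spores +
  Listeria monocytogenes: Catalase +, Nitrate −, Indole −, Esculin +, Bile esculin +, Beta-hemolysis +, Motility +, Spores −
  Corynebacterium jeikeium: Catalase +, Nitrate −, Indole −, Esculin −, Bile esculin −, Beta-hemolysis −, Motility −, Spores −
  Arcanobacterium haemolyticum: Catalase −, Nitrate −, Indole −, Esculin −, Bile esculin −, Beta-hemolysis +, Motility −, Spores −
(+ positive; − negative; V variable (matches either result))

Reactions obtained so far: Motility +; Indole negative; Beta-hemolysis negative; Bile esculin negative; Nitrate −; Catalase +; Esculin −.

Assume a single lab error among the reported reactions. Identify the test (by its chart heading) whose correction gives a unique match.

As reported, no row in the chart matches all 7 reactions.
Reversing Motility (to −) → unique match: Corynebacterium jeikeium.
Reversing Indole → still no organism matches.
Reversing Beta-hemolysis → still no organism matches.
Reversing Bile esculin → still no organism matches.
Reversing Catalase → still no organism matches.
Reversing Esculin → still no organism matches.
Reversing Nitrate → still no organism matches.

Motility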